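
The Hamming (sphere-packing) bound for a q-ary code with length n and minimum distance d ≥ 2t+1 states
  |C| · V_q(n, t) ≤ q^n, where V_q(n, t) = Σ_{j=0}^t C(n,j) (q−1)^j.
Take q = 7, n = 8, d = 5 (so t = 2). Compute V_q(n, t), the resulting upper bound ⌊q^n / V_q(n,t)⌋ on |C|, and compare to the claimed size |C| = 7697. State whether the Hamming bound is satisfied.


V_q(n, t) = 1057, q^n = 5764801, Hamming bound = 5453, |C| = 7697 > bound (violated).

Step 1: Compute V_q(n, t) = Σ_{j=0}^2 C(n, j) (q−1)^j.
  j = 0: C(8,0)·(6)^0 = 1·1 = 1.
  j = 1: C(8,1)·(6)^1 = 8·6 = 48.
  j = 2: C(8,2)·(6)^2 = 28·36 = 1008.
  V_q(n, t) = 1 + 48 + 1008 = 1057.
Step 2: q^n = 7^8 = 5764801.
Step 3: Hamming bound ⌊q^n / V_q(n,t)⌋ = ⌊5764801/1057⌋ = 5453.
Step 4: Compare |C| = 7697 to 5453: violated.
The claimed |C| lies above the Hamming bound, so no 7-ary code of length 8 with d ≥ 5 can have 7697 codewords.


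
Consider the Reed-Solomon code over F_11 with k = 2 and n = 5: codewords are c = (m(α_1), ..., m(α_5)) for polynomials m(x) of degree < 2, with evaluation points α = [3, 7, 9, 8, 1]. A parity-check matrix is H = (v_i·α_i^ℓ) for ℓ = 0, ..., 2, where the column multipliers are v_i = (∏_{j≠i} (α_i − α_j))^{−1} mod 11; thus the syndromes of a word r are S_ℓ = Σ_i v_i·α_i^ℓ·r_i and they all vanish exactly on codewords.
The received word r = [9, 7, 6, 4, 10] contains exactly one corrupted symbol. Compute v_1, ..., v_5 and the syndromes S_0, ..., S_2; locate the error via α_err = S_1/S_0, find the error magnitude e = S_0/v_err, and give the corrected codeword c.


S = (4, 10, 3), error at position 4, error magnitude e = 3, c = [9, 7, 6, 1, 10].

Step 1: column multipliers v_i = (∏_{j≠i}(α_i − α_j))^{−1} mod 11.
  i = 1 (α = 3): (3−7)(3−9)(3−8)(3−1) = (−4)·(−6)·(−5)·2 = −240 ≡ 2, so v_1 = 2^{−1} = 6 (mod 11).
  i = 2 (α = 7): (7−3)(7−9)(7−8)(7−1) = 4·(−2)·(−1)·6 = 48 ≡ 4, so v_2 = 4^{−1} = 3 (mod 11).
  i = 3 (α = 9): (9−3)(9−7)(9−8)(9−1) = 6·2·1·8 = 96 ≡ 8, so v_3 = 8^{−1} = 7 (mod 11).
  i = 4 (α = 8): (8−3)(8−7)(8−9)(8−1) = 5·1·(−1)·7 = −35 ≡ 9, so v_4 = 9^{−1} = 5 (mod 11).
  i = 5 (α = 1): (1−3)(1−7)(1−9)(1−8) = (−2)·(−6)·(−8)·(−7) = 672 ≡ 1, so v_5 = 1^{−1} = 1 (mod 11).
  v = [6, 3, 7, 5, 1].
Step 2: syndromes of r = [9, 7, 6, 4, 10] (all sums mod 11).
  S_0 = Σ v_i r_i = 6·9 + 3·7 + 7·6 + 5·4 + 1·10 = 147 ≡ 4.
  S_1 = Σ v_i α_i r_i = 6·3·9 + 3·7·7 + 7·9·6 + 5·8·4 + 1·1·10 = 857 ≡ 10.
  α_i^2 mod 11 = [9, 5, 4, 9, 1].
  S_2 = Σ v_i α_i^2 r_i = 6·9·9 + 3·5·7 + 7·4·6 + 5·9·4 + 1·1·10 = 949 ≡ 3.
  S = (4, 10, 3) ≠ 0, so r is not a codeword (an error is present).
Step 3: locate the error. For a single error e at position i, S_ℓ = v_i·e·α_i^ℓ, so α_err = S_1/S_0.
  S_0^{−1} = 4^{−1} = 3 (mod 11), so α_err = 10·3 = 30 ≡ 8 = α_4. Error position i = 4.
  Consistency check: S_2/S_1 = 3·10 = 30 ≡ 8 = α_err ✓ (single-error assumption holds).
Step 4: error magnitude e = S_0/v_4 = S_0·∏_{j≠4}(α_4 − α_j) = 4·9 = 36 ≡ 3 (mod 11).
Step 5: correct position 4: c_4 = r_4 − e = 4 − 3 ≡ 1 (mod 11). Hence c = [9, 7, 6, 1, 10].
  Check: interpolating c through the α_i gives m(x) = 5 + 5·x (degree < 2) with m(α_i) = c_i for every i, so c is indeed a codeword.


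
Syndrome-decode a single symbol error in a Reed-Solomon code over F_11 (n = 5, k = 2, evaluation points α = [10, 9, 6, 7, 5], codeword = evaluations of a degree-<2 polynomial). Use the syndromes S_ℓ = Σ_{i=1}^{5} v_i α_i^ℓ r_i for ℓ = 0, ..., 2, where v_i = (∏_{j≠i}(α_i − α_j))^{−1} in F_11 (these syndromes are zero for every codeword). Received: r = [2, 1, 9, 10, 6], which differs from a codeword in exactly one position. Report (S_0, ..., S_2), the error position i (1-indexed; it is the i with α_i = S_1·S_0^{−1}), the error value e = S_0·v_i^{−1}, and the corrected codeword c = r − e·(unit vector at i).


S = (6, 8, 7), error at position 5, error magnitude e = 9, c = [2, 1, 9, 10, 8].

Step 1: column multipliers v_i = (∏_{j≠i}(α_i − α_j))^{−1} mod 11.
  i = 1 (α = 10): (10−9)(10−6)(10−7)(10−5) = 1·4·3·5 = 60 ≡ 5, so v_1 = 5^{−1} = 9 (mod 11).
  i = 2 (α = 9): (9−10)(9−6)(9−7)(9−5) = (−1)·3·2·4 = −24 ≡ 9, so v_2 = 9^{−1} = 5 (mod 11).
  i = 3 (α = 6): (6−10)(6−9)(6−7)(6−5) = (−4)·(−3)·(−1)·1 = −12 ≡ 10, so v_3 = 10^{−1} = 10 (mod 11).
  i = 4 (α = 7): (7−10)(7−9)(7−6)(7−5) = (−3)·(−2)·1·2 = 12 ≡ 1, so v_4 = 1^{−1} = 1 (mod 11).
  i = 5 (α = 5): (5−10)(5−9)(5−6)(5−7) = (−5)·(−4)·(−1)·(−2) = 40 ≡ 7, so v_5 = 7^{−1} = 8 (mod 11).
  v = [9, 5, 10, 1, 8].
Step 2: syndromes of r = [2, 1, 9, 10, 6] (all sums mod 11).
  S_0 = Σ v_i r_i = 9·2 + 5·1 + 10·9 + 1·10 + 8·6 = 171 ≡ 6.
  S_1 = Σ v_i α_i r_i = 9·10·2 + 5·9·1 + 10·6·9 + 1·7·10 + 8·5·6 = 1075 ≡ 8.
  α_i^2 mod 11 = [1, 4, 3, 5, 3].
  S_2 = Σ v_i α_i^2 r_i = 9·1·2 + 5·4·1 + 10·3·9 + 1·5·10 + 8·3·6 = 502 ≡ 7.
  S = (6, 8, 7) ≠ 0, so r is not a codeword (an error is present).
Step 3: locate the error. For a single error e at position i, S_ℓ = v_i·e·α_i^ℓ, so α_err = S_1/S_0.
  S_0^{−1} = 6^{−1} = 2 (mod 11), so α_err = 8·2 = 16 ≡ 5 = α_5. Error position i = 5.
  Consistency check: S_2/S_1 = 7·7 = 49 ≡ 5 = α_err ✓ (single-error assumption holds).
Step 4: error magnitude e = S_0/v_5 = S_0·∏_{j≠5}(α_5 − α_j) = 6·7 = 42 ≡ 9 (mod 11).
Step 5: correct position 5: c_5 = r_5 − e = 6 − 9 ≡ 8 (mod 11). Hence c = [2, 1, 9, 10, 8].
  Check: interpolating c through the α_i gives m(x) = 3 + 1·x (degree < 2) with m(α_i) = c_i for every i, so c is indeed a codeword.


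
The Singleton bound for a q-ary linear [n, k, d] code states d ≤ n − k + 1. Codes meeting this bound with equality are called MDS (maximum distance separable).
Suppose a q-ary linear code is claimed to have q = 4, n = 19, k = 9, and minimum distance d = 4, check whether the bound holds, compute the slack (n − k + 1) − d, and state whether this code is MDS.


Singleton RHS = n − k + 1 = 11, slack = 7, bound satisfied, not MDS.

Singleton bound: d ≤ n − k + 1.
Here n = 19, k = 9, so n − k + 1 = 11.
Given d = 4, check d ≤ 11: YES.
Slack = (n − k + 1) − d = 7.
The code is NOT MDS (slack = 7 > 0).
Description: the claimed parameters are [19, 9, 4]_4; such a code would be non-MDS.


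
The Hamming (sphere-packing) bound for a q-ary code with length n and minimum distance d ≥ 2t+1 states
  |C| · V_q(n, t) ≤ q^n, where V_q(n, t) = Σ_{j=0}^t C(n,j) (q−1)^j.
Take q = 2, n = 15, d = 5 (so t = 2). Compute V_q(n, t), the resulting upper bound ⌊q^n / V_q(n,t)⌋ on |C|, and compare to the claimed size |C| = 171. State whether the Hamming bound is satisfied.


V_q(n, t) = 121, q^n = 32768, Hamming bound = 270, |C| = 171 ≤ bound (satisfied).

Step 1: Compute V_q(n, t) = Σ_{j=0}^2 C(n, j) (q−1)^j.
  j = 0: C(15,0)·(1)^0 = 1·1 = 1.
  j = 1: C(15,1)·(1)^1 = 15·1 = 15.
  j = 2: C(15,2)·(1)^2 = 105·1 = 105.
  V_q(n, t) = 1 + 15 + 105 = 121.
Step 2: q^n = 2^15 = 32768.
Step 3: Hamming bound ⌊q^n / V_q(n,t)⌋ = ⌊32768/121⌋ = 270.
Step 4: Compare |C| = 171 to 270: satisfied.
The claimed |C| lies below the Hamming bound.


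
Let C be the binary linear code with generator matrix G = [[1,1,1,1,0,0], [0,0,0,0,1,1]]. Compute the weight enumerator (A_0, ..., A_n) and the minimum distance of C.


Weight distribution: A_0 = 1, A_2 = 1, A_4 = 1, A_6 = 1. Minimum distance d = 2.

Enumerate all 2^2 = 4 messages m ∈ F_2^2.
For each, compute codeword c = mG in F_2^6, then tally its weight.
  m = 00 → c = 000000, weight = 0.
  m = 10 → c = 111100, weight = 4.
  m = 01 → c = 000011, weight = 2.
  m = 11 → c = 111111, weight = 6.
Tally weights:
  weight 0: 1 codewords.
  weight 2: 1 codewords.
  weight 4: 1 codewords.
  weight 6: 1 codewords.
Minimum distance d = smallest w > 0 with A_w > 0 = 2.
Sanity: Σ A_w = 4 = 2^2 = 4 ✓.


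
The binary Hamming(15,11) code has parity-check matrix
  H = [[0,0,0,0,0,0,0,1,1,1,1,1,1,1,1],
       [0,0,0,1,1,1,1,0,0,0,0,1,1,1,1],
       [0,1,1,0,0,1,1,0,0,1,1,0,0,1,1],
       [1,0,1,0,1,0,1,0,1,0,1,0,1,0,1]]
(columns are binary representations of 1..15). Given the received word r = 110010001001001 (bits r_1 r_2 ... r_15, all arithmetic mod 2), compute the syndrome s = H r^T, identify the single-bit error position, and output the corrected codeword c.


s = (1, 1, 0, 0)^T, error position = 12, corrected codeword c = 110010001000001

Compute s = H r^T mod 2 one row at a time:
  s_1 = 0 + 1 + 0 + 0 + 1 + 0 + 0 + 1 = 3 ≡ 1 (mod 2).
  s_2 = 0 + 1 + 0 + 0 + 1 + 0 + 0 + 1 = 3 ≡ 1 (mod 2).
  s_3 = 1 + 0 + 0 + 0 + 0 + 0 + 0 + 1 = 2 ≡ 0 (mod 2).
  s_4 = 1 + 0 + 1 + 0 + 1 + 0 + 0 + 1 = 4 ≡ 0 (mod 2).
s = (1, 1, 0, 0)^T — this equals column 12 of H (binary 1100), so error is at position 12.
Correct: flip bit 12 of r = 110010001001001 to get c = 110010001000001.


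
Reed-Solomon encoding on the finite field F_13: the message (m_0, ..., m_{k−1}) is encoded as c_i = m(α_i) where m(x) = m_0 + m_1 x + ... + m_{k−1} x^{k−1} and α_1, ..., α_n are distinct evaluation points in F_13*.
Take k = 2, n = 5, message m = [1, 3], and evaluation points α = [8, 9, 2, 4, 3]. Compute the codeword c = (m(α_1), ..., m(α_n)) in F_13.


c = [12, 2, 7, 0, 10]

Message polynomial: m(x) = 1 + 3·x (mod 13).
For each evaluation point α_i, compute m(α_i) mod 13:
  α_1 = 8: Horner steps 3 → 12, so m(8) = 12.
  α_2 = 9: Horner steps 3 → 2, so m(9) = 2.
  α_3 = 2: Horner steps 3 → 7, so m(2) = 7.
  α_4 = 4: Horner steps 3 → 0, so m(4) = 0.
  α_5 = 3: Horner steps 3 → 10, so m(3) = 10.
Codeword c = [12, 2, 7, 0, 10] ∈ F_13^5.


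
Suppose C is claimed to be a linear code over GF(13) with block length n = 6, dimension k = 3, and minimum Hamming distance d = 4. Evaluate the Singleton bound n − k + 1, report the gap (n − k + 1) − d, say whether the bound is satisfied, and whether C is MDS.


Singleton RHS = n − k + 1 = 4, slack = 0, bound satisfied, MDS.

Singleton bound: d ≤ n − k + 1.
Here n = 6, k = 3, so n − k + 1 = 4.
Given d = 4, check d ≤ 4: YES.
Slack = (n − k + 1) − d = 0.
The code is MDS (slack = 0).
Description: the claimed parameters are [6, 3, 4]_13; such a code would be MDS (meets Singleton bound).


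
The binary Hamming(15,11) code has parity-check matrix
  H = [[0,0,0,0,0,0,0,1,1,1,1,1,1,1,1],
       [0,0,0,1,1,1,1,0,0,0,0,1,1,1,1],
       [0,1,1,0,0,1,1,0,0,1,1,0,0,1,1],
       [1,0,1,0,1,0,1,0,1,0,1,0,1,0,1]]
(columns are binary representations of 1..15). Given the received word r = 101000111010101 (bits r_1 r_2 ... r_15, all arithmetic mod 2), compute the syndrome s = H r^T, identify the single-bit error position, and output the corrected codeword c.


s = (1, 1, 0, 1)^T, error position = 13, corrected codeword c = 101000111010001

Compute s = H r^T mod 2 one row at a time:
  s_1 = 1 + 1 + 0 + 1 + 0 + 1 + 0 + 1 = 5 ≡ 1 (mod 2).
  s_2 = 0 + 0 + 0 + 1 + 0 + 1 + 0 + 1 = 3 ≡ 1 (mod 2).
  s_3 = 0 + 1 + 0 + 1 + 0 + 1 + 0 + 1 = 4 ≡ 0 (mod 2).
  s_4 = 1 + 1 + 0 + 1 + 1 + 1 + 1 + 1 = 7 ≡ 1 (mod 2).
s = (1, 1, 0, 1)^T — this equals column 13 of H (binary 1101), so error is at position 13.
Correct: flip bit 13 of r = 101000111010101 to get c = 101000111010001.


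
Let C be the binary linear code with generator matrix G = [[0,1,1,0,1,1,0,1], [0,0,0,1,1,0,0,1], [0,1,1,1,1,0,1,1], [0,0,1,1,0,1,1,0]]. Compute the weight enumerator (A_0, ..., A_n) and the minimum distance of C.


Weight distribution: A_0 = 1, A_1 = 1, A_2 = 1, A_3 = 4, A_4 = 5, A_5 = 3, A_6 = 1. Minimum distance d = 1.

Enumerate all 2^4 = 16 messages m ∈ F_2^4.
For each, compute codeword c = mG in F_2^8, then tally its weight.
  m = 0000 → c = 00000000, weight = 0.
  m = 1000 → c = 01101101, weight = 5.
  m = 0100 → c = 00011001, weight = 3.
  m = 1100 → c = 01110100, weight = 4.
  m = 0010 → c = 01111011, weight = 6.
  m = 1010 → c = 00010110, weight = 3.
  m = 0110 → c = 01100010, weight = 3.
  m = 1110 → c = 00001111, weight = 4.
  m = 0001 → c = 00110110, weight = 4.
  m = 1001 → c = 01011011, weight = 5.
  m = 0101 → c = 00101111, weight = 5.
  m = 1101 → c = 01000010, weight = 2.
  m = 0011 → c = 01001101, weight = 4.
  m = 1011 → c = 00100000, weight = 1.
  m = 0111 → c = 01010100, weight = 3.
  m = 1111 → c = 00111001, weight = 4.
Tally weights:
  weight 0: 1 codewords.
  weight 1: 1 codewords.
  weight 2: 1 codewords.
  weight 3: 4 codewords.
  weight 4: 5 codewords.
  weight 5: 3 codewords.
  weight 6: 1 codewords.
Minimum distance d = smallest w > 0 with A_w > 0 = 1.
Sanity: Σ A_w = 16 = 2^4 = 16 ✓.


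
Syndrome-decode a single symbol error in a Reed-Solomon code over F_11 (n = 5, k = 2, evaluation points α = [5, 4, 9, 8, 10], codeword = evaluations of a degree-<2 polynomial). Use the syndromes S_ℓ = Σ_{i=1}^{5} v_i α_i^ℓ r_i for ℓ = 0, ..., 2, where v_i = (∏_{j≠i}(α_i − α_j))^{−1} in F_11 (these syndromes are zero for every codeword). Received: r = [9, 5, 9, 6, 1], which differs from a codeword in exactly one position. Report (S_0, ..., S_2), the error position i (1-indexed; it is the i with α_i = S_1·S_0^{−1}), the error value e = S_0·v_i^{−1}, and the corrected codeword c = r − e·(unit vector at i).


S = (2, 10, 6), error at position 1, error magnitude e = 1, c = [8, 5, 9, 6, 1].

Step 1: column multipliers v_i = (∏_{j≠i}(α_i − α_j))^{−1} mod 11.
  i = 1 (α = 5): (5−4)(5−9)(5−8)(5−10) = 1·(−4)·(−3)·(−5) = −60 ≡ 6, so v_1 = 6^{−1} = 2 (mod 11).
  i = 2 (α = 4): (4−5)(4−9)(4−8)(4−10) = (−1)·(−5)·(−4)·(−6) = 120 ≡ 10, so v_2 = 10^{−1} = 10 (mod 11).
  i = 3 (α = 9): (9−5)(9−4)(9−8)(9−10) = 4·5·1·(−1) = −20 ≡ 2, so v_3 = 2^{−1} = 6 (mod 11).
  i = 4 (α = 8): (8−5)(8−4)(8−9)(8−10) = 3·4·(−1)·(−2) = 24 ≡ 2, so v_4 = 2^{−1} = 6 (mod 11).
  i = 5 (α = 10): (10−5)(10−4)(10−9)(10−8) = 5·6·1·2 = 60 ≡ 5, so v_5 = 5^{−1} = 9 (mod 11).
  v = [2, 10, 6, 6, 9].
Step 2: syndromes of r = [9, 5, 9, 6, 1] (all sums mod 11).
  S_0 = Σ v_i r_i = 2·9 + 10·5 + 6·9 + 6·6 + 9·1 = 167 ≡ 2.
  S_1 = Σ v_i α_i r_i = 2·5·9 + 10·4·5 + 6·9·9 + 6·8·6 + 9·10·1 = 1154 ≡ 10.
  α_i^2 mod 11 = [3, 5, 4, 9, 1].
  S_2 = Σ v_i α_i^2 r_i = 2·3·9 + 10·5·5 + 6·4·9 + 6·9·6 + 9·1·1 = 853 ≡ 6.
  S = (2, 10, 6) ≠ 0, so r is not a codeword (an error is present).
Step 3: locate the error. For a single error e at position i, S_ℓ = v_i·e·α_i^ℓ, so α_err = S_1/S_0.
  S_0^{−1} = 2^{−1} = 6 (mod 11), so α_err = 10·6 = 60 ≡ 5 = α_1. Error position i = 1.
  Consistency check: S_2/S_1 = 6·10 = 60 ≡ 5 = α_err ✓ (single-error assumption holds).
Step 4: error magnitude e = S_0/v_1 = S_0·∏_{j≠1}(α_1 − α_j) = 2·6 = 12 ≡ 1 (mod 11).
Step 5: correct position 1: c_1 = r_1 − e = 9 − 1 ≡ 8 (mod 11). Hence c = [8, 5, 9, 6, 1].
  Check: interpolating c through the α_i gives m(x) = 4 + 3·x (degree < 2) with m(α_i) = c_i for every i, so c is indeed a codeword.


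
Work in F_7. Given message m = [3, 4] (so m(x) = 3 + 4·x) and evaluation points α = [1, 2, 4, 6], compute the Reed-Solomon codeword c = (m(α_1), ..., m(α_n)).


c = [0, 4, 5, 6]

Message polynomial: m(x) = 3 + 4·x (mod 7).
For each evaluation point α_i, compute m(α_i) mod 7:
  α_1 = 1: Horner steps 4 → 0, so m(1) = 0.
  α_2 = 2: Horner steps 4 → 4, so m(2) = 4.
  α_3 = 4: Horner steps 4 → 5, so m(4) = 5.
  α_4 = 6: Horner steps 4 → 6, so m(6) = 6.
Codeword c = [0, 4, 5, 6] ∈ F_7^4.


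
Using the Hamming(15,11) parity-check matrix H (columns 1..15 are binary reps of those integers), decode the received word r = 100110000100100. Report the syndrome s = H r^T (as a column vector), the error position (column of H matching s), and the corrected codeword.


s = (0, 1, 1, 1)^T, error position = 7, corrected codeword c = 100110100100100

Compute s = H r^T mod 2 one row at a time:
  s_1 = 0 + 0 + 1 + 0 + 0 + 1 + 0 + 0 = 2 ≡ 0 (mod 2).
  s_2 = 1 + 1 + 0 + 0 + 0 + 1 + 0 + 0 = 3 ≡ 1 (mod 2).
  s_3 = 0 + 0 + 0 + 0 + 1 + 0 + 0 + 0 = 1 ≡ 1 (mod 2).
  s_4 = 1 + 0 + 1 + 0 + 0 + 0 + 1 + 0 = 3 ≡ 1 (mod 2).
s = (0, 1, 1, 1)^T — this equals column 7 of H (binary 0111), so error is at position 7.
Correct: flip bit 7 of r = 100110000100100 to get c = 100110100100100.


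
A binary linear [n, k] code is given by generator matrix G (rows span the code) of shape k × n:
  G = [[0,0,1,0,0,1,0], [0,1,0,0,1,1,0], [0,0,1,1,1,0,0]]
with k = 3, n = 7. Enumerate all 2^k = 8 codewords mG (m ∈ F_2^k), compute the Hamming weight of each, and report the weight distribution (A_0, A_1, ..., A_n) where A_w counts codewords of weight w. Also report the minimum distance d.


Weight distribution: A_0 = 1, A_2 = 2, A_3 = 4, A_4 = 1. Minimum distance d = 2.

Enumerate all 2^3 = 8 messages m ∈ F_2^3.
For each, compute codeword c = mG in F_2^7, then tally its weight.
  m = 000 → c = 0000000, weight = 0.
  m = 100 → c = 0010010, weight = 2.
  m = 010 → c = 0100110, weight = 3.
  m = 110 → c = 0110100, weight = 3.
  m = 001 → c = 0011100, weight = 3.
  m = 101 → c = 0001110, weight = 3.
  m = 011 → c = 0111010, weight = 4.
  m = 111 → c = 0101000, weight = 2.
Tally weights:
  weight 0: 1 codewords.
  weight 2: 2 codewords.
  weight 3: 4 codewords.
  weight 4: 1 codewords.
Minimum distance d = smallest w > 0 with A_w > 0 = 2.
Sanity: Σ A_w = 8 = 2^3 = 8 ✓.


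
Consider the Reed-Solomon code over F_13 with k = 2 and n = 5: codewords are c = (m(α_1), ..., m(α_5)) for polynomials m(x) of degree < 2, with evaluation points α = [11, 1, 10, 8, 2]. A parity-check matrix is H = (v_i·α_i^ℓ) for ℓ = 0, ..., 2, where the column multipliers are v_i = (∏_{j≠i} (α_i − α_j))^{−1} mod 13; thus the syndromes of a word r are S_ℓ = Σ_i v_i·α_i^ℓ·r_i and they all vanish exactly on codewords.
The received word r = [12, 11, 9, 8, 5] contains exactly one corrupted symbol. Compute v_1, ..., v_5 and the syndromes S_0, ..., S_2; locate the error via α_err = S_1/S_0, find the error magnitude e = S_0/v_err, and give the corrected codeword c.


S = (10, 6, 1), error at position 1, error magnitude e = 9, c = [3, 11, 9, 8, 5].

Step 1: column multipliers v_i = (∏_{j≠i}(α_i − α_j))^{−1} mod 13.
  i = 1 (α = 11): (11−1)(11−10)(11−8)(11−2) = 10·1·3·9 = 270 ≡ 10, so v_1 = 10^{−1} = 4 (mod 13).
  i = 2 (α = 1): (1−11)(1−10)(1−8)(1−2) = (−10)·(−9)·(−7)·(−1) = 630 ≡ 6, so v_2 = 6^{−1} = 11 (mod 13).
  i = 3 (α = 10): (10−11)(10−1)(10−8)(10−2) = (−1)·9·2·8 = −144 ≡ 12, so v_3 = 12^{−1} = 12 (mod 13).
  i = 4 (α = 8): (8−11)(8−1)(8−10)(8−2) = (−3)·7·(−2)·6 = 252 ≡ 5, so v_4 = 5^{−1} = 8 (mod 13).
  i = 5 (α = 2): (2−11)(2−1)(2−10)(2−8) = (−9)·1·(−8)·(−6) = −432 ≡ 10, so v_5 = 10^{−1} = 4 (mod 13).
  v = [4, 11, 12, 8, 4].
Step 2: syndromes of r = [12, 11, 9, 8, 5] (all sums mod 13).
  S_0 = Σ v_i r_i = 4·12 + 11·11 + 12·9 + 8·8 + 4·5 = 361 ≡ 10.
  S_1 = Σ v_i α_i r_i = 4·11·12 + 11·1·11 + 12·10·9 + 8·8·8 + 4·2·5 = 2281 ≡ 6.
  α_i^2 mod 13 = [4, 1, 9, 12, 4].
  S_2 = Σ v_i α_i^2 r_i = 4·4·12 + 11·1·11 + 12·9·9 + 8·12·8 + 4·4·5 = 2133 ≡ 1.
  S = (10, 6, 1) ≠ 0, so r is not a codeword (an error is present).
Step 3: locate the error. For a single error e at position i, S_ℓ = v_i·e·α_i^ℓ, so α_err = S_1/S_0.
  S_0^{−1} = 10^{−1} = 4 (mod 13), so α_err = 6·4 = 24 ≡ 11 = α_1. Error position i = 1.
  Consistency check: S_2/S_1 = 1·11 = 11 ≡ 11 = α_err ✓ (single-error assumption holds).
Step 4: error magnitude e = S_0/v_1 = S_0·∏_{j≠1}(α_1 − α_j) = 10·10 = 100 ≡ 9 (mod 13).
Step 5: correct position 1: c_1 = r_1 − e = 12 − 9 ≡ 3 (mod 13). Hence c = [3, 11, 9, 8, 5].
  Check: interpolating c through the α_i gives m(x) = 4 + 7·x (degree < 2) with m(α_i) = c_i for every i, so c is indeed a codeword.


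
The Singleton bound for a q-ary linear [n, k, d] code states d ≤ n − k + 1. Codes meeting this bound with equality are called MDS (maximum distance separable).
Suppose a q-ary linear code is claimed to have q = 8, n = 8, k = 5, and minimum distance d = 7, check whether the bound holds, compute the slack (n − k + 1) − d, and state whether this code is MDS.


Singleton RHS = n − k + 1 = 4, slack = -3, bound violated (no such code; not MDS).

Singleton bound: d ≤ n − k + 1.
Here n = 8, k = 5, so n − k + 1 = 4.
Given d = 7, check d ≤ 4: NO.
Slack = (n − k + 1) − d = -3.
The slack is negative: d = 7 exceeds n − k + 1 = 4 by 3, so the Singleton bound is violated and no linear [8, 5, 7]_8 code can exist. In particular it is not MDS (MDS requires d = n − k + 1 exactly).
Description: the claimed parameters are [8, 5, 7]_8; such a code would be impossible (violates the Singleton bound).


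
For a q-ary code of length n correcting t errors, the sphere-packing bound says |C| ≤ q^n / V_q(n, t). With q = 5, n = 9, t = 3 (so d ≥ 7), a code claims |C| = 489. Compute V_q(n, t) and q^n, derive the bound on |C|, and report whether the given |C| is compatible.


V_q(n, t) = 5989, q^n = 1953125, Hamming bound = 326, |C| = 489 > bound (violated).

Step 1: Compute V_q(n, t) = Σ_{j=0}^3 C(n, j) (q−1)^j.
  j = 0: C(9,0)·(4)^0 = 1·1 = 1.
  j = 1: C(9,1)·(4)^1 = 9·4 = 36.
  j = 2: C(9,2)·(4)^2 = 36·16 = 576.
  j = 3: C(9,3)·(4)^3 = 84·64 = 5376.
  V_q(n, t) = 1 + 36 + 576 + 5376 = 5989.
Step 2: q^n = 5^9 = 1953125.
Step 3: Hamming bound ⌊q^n / V_q(n,t)⌋ = ⌊1953125/5989⌋ = 326.
Step 4: Compare |C| = 489 to 326: violated.
The claimed |C| lies above the Hamming bound, so no 5-ary code of length 9 with d ≥ 7 can have 489 codewords.


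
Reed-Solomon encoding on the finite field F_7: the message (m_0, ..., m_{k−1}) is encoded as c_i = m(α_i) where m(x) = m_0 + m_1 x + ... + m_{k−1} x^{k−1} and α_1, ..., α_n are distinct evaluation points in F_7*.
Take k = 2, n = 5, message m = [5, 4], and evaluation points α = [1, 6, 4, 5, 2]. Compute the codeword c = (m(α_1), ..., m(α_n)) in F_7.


c = [2, 1, 0, 4, 6]

Message polynomial: m(x) = 5 + 4·x (mod 7).
For each evaluation point α_i, compute m(α_i) mod 7:
  α_1 = 1: Horner steps 4 → 2, so m(1) = 2.
  α_2 = 6: Horner steps 4 → 1, so m(6) = 1.
  α_3 = 4: Horner steps 4 → 0, so m(4) = 0.
  α_4 = 5: Horner steps 4 → 4, so m(5) = 4.
  α_5 = 2: Horner steps 4 → 6, so m(2) = 6.
Codeword c = [2, 1, 0, 4, 6] ∈ F_7^5.


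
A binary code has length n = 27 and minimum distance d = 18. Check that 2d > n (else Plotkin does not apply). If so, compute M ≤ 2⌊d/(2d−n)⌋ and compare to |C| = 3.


Plotkin bound M ≤ 4; given |C| = 3 ≤ bound (satisfied).

Check applicability: 2d = 36, n = 27.
2d − n = 9 > 0, so Plotkin applies.
Compute d/(2d−n) = 18/9 ≈ 2.0000.
⌊d/(2d−n)⌋ = 2.
Plotkin bound: M ≤ 2·2 = 4.
Given |C| = 3, check: satisfied.
This |C| is below the Plotkin bound.


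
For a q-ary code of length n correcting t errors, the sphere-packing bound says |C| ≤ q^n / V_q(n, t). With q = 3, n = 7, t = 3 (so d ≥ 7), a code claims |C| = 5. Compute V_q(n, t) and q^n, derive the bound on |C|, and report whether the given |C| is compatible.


V_q(n, t) = 379, q^n = 2187, Hamming bound = 5, |C| = 5 ≤ bound (satisfied).

Step 1: Compute V_q(n, t) = Σ_{j=0}^3 C(n, j) (q−1)^j.
  j = 0: C(7,0)·(2)^0 = 1·1 = 1.
  j = 1: C(7,1)·(2)^1 = 7·2 = 14.
  j = 2: C(7,2)·(2)^2 = 21·4 = 84.
  j = 3: C(7,3)·(2)^3 = 35·8 = 280.
  V_q(n, t) = 1 + 14 + 84 + 280 = 379.
Step 2: q^n = 3^7 = 2187.
Step 3: Hamming bound ⌊q^n / V_q(n,t)⌋ = ⌊2187/379⌋ = 5.
Step 4: Compare |C| = 5 to 5: satisfied.
The claimed |C| lies at the Hamming bound (tight).


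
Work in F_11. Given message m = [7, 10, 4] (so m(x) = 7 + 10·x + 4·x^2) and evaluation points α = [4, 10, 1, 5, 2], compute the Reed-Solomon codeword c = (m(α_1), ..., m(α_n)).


c = [1, 1, 10, 3, 10]

Message polynomial: m(x) = 7 + 10·x + 4·x^2 (mod 11).
For each evaluation point α_i, compute m(α_i) mod 11:
  α_1 = 4: Horner steps 4 → 4 → 1, so m(4) = 1.
  α_2 = 10: Horner steps 4 → 6 → 1, so m(10) = 1.
  α_3 = 1: Horner steps 4 → 3 → 10, so m(1) = 10.
  α_4 = 5: Horner steps 4 → 8 → 3, so m(5) = 3.
  α_5 = 2: Horner steps 4 → 7 → 10, so m(2) = 10.
Codeword c = [1, 1, 10, 3, 10] ∈ F_11^5.


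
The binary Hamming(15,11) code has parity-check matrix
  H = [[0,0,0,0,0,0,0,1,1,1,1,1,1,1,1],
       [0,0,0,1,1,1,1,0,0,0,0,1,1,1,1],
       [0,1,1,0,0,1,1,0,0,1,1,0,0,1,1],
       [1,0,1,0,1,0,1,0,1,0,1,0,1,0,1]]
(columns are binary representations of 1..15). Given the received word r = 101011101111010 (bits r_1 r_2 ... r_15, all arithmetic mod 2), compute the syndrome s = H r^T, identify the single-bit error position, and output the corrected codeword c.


s = (1, 1, 0, 0)^T, error position = 12, corrected codeword c = 101011101110010

Compute s = H r^T mod 2 one row at a time:
  s_1 = 0 + 1 + 1 + 1 + 1 + 0 + 1 + 0 = 5 ≡ 1 (mod 2).
  s_2 = 0 + 1 + 1 + 1 + 1 + 0 + 1 + 0 = 5 ≡ 1 (mod 2).
  s_3 = 0 + 1 + 1 + 1 + 1 + 1 + 1 + 0 = 6 ≡ 0 (mod 2).
  s_4 = 1 + 1 + 1 + 1 + 1 + 1 + 0 + 0 = 6 ≡ 0 (mod 2).
s = (1, 1, 0, 0)^T — this equals column 12 of H (binary 1100), so error is at position 12.
Correct: flip bit 12 of r = 101011101111010 to get c = 101011101110010.


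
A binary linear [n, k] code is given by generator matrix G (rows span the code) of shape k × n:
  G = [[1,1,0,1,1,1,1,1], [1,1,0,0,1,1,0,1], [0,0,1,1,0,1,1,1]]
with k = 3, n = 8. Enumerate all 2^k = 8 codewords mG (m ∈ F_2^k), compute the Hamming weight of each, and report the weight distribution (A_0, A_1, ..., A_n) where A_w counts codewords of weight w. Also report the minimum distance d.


Weight distribution: A_0 = 1, A_2 = 1, A_3 = 1, A_4 = 1, A_5 = 2, A_6 = 1, A_7 = 1. Minimum distance d = 2.

Enumerate all 2^3 = 8 messages m ∈ F_2^3.
For each, compute codeword c = mG in F_2^8, then tally its weight.
  m = 000 → c = 00000000, weight = 0.
  m = 100 → c = 11011111, weight = 7.
  m = 010 → c = 11001101, weight = 5.
  m = 110 → c = 00010010, weight = 2.
  m = 001 → c = 00110111, weight = 5.
  m = 101 → c = 11101000, weight = 4.
  m = 011 → c = 11111010, weight = 6.
  m = 111 → c = 00100101, weight = 3.
Tally weights:
  weight 0: 1 codewords.
  weight 2: 1 codewords.
  weight 3: 1 codewords.
  weight 4: 1 codewords.
  weight 5: 2 codewords.
  weight 6: 1 codewords.
  weight 7: 1 codewords.
Minimum distance d = smallest w > 0 with A_w > 0 = 2.
Sanity: Σ A_w = 8 = 2^3 = 8 ✓.


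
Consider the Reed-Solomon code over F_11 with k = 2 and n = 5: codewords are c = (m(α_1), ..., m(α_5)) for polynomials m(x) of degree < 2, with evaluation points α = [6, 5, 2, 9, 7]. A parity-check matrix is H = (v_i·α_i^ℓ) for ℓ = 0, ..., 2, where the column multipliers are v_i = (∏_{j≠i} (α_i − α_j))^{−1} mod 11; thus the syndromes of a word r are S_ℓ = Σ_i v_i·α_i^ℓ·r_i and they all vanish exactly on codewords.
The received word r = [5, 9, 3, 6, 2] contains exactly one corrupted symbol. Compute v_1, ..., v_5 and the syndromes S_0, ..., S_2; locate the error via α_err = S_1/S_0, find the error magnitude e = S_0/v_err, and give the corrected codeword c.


S = (5, 8, 4), error at position 1, error magnitude e = 5, c = [0, 9, 3, 6, 2].

Step 1: column multipliers v_i = (∏_{j≠i}(α_i − α_j))^{−1} mod 11.
  i = 1 (α = 6): (6−5)(6−2)(6−9)(6−7) = 1·4·(−3)·(−1) = 12 ≡ 1, so v_1 = 1^{−1} = 1 (mod 11).
  i = 2 (α = 5): (5−6)(5−2)(5−9)(5−7) = (−1)·3·(−4)·(−2) = −24 ≡ 9, so v_2 = 9^{−1} = 5 (mod 11).
  i = 3 (α = 2): (2−6)(2−5)(2−9)(2−7) = (−4)·(−3)·(−7)·(−5) = 420 ≡ 2, so v_3 = 2^{−1} = 6 (mod 11).
  i = 4 (α = 9): (9−6)(9−5)(9−2)(9−7) = 3·4·7·2 = 168 ≡ 3, so v_4 = 3^{−1} = 4 (mod 11).
  i = 5 (α = 7): (7−6)(7−5)(7−2)(7−9) = 1·2·5·(−2) = −20 ≡ 2, so v_5 = 2^{−1} = 6 (mod 11).
  v = [1, 5, 6, 4, 6].
Step 2: syndromes of r = [5, 9, 3, 6, 2] (all sums mod 11).
  S_0 = Σ v_i r_i = 1·5 + 5·9 + 6·3 + 4·6 + 6·2 = 104 ≡ 5.
  S_1 = Σ v_i α_i r_i = 1·6·5 + 5·5·9 + 6·2·3 + 4·9·6 + 6·7·2 = 591 ≡ 8.
  α_i^2 mod 11 = [3, 3, 4, 4, 5].
  S_2 = Σ v_i α_i^2 r_i = 1·3·5 + 5·3·9 + 6·4·3 + 4·4·6 + 6·5·2 = 378 ≡ 4.
  S = (5, 8, 4) ≠ 0, so r is not a codeword (an error is present).
Step 3: locate the error. For a single error e at position i, S_ℓ = v_i·e·α_i^ℓ, so α_err = S_1/S_0.
  S_0^{−1} = 5^{−1} = 9 (mod 11), so α_err = 8·9 = 72 ≡ 6 = α_1. Error position i = 1.
  Consistency check: S_2/S_1 = 4·7 = 28 ≡ 6 = α_err ✓ (single-error assumption holds).
Step 4: error magnitude e = S_0/v_1 = S_0·∏_{j≠1}(α_1 − α_j) = 5·1 = 5 ≡ 5 (mod 11).
Step 5: correct position 1: c_1 = r_1 − e = 5 − 5 ≡ 0 (mod 11). Hence c = [0, 9, 3, 6, 2].
  Check: interpolating c through the α_i gives m(x) = 10 + 2·x (degree < 2) with m(α_i) = c_i for every i, so c is indeed a codeword.


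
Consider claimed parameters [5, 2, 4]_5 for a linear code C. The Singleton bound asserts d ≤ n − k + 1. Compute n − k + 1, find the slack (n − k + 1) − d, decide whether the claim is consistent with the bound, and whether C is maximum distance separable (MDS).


Singleton RHS = n − k + 1 = 4, slack = 0, bound satisfied, MDS.

Singleton bound: d ≤ n − k + 1.
Here n = 5, k = 2, so n − k + 1 = 4.
Given d = 4, check d ≤ 4: YES.
Slack = (n − k + 1) − d = 0.
The code is MDS (slack = 0).
Description: the claimed parameters are [5, 2, 4]_5; such a code would be MDS (meets Singleton bound).


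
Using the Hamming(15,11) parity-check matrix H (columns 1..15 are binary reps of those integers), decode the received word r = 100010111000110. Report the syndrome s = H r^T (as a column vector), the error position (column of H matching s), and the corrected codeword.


s = (0, 0, 0, 1)^T, error position = 1, corrected codeword c = 000010111000110

Compute s = H r^T mod 2 one row at a time:
  s_1 = 1 + 1 + 0 + 0 + 0 + 1 + 1 + 0 = 4 ≡ 0 (mod 2).
  s_2 = 0 + 1 + 0 + 1 + 0 + 1 + 1 + 0 = 4 ≡ 0 (mod 2).
  s_3 = 0 + 0 + 0 + 1 + 0 + 0 + 1 + 0 = 2 ≡ 0 (mod 2).
  s_4 = 1 + 0 + 1 + 1 + 1 + 0 + 1 + 0 = 5 ≡ 1 (mod 2).
s = (0, 0, 0, 1)^T — this equals column 1 of H (binary 0001), so error is at position 1.
Correct: flip bit 1 of r = 100010111000110 to get c = 000010111000110.


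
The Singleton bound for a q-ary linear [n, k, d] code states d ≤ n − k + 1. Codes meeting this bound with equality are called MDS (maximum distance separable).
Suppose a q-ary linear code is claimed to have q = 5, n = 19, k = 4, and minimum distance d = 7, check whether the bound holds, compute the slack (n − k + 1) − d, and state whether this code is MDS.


Singleton RHS = n − k + 1 = 16, slack = 9, bound satisfied, not MDS.

Singleton bound: d ≤ n − k + 1.
Here n = 19, k = 4, so n − k + 1 = 16.
Given d = 7, check d ≤ 16: YES.
Slack = (n − k + 1) − d = 9.
The code is NOT MDS (slack = 9 > 0).
Description: the claimed parameters are [19, 4, 7]_5; such a code would be non-MDS.


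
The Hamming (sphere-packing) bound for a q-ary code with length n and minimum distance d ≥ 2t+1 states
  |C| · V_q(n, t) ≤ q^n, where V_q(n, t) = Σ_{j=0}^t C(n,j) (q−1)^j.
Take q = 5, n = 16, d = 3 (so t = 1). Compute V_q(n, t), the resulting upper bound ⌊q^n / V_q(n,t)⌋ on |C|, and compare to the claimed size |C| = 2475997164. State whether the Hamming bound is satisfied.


V_q(n, t) = 65, q^n = 152587890625, Hamming bound = 2347506009, |C| = 2475997164 > bound (violated).

Step 1: Compute V_q(n, t) = Σ_{j=0}^1 C(n, j) (q−1)^j.
  j = 0: C(16,0)·(4)^0 = 1·1 = 1.
  j = 1: C(16,1)·(4)^1 = 16·4 = 64.
  V_q(n, t) = 1 + 64 = 65.
Step 2: q^n = 5^16 = 152587890625.
Step 3: Hamming bound ⌊q^n / V_q(n,t)⌋ = ⌊152587890625/65⌋ = 2347506009.
Step 4: Compare |C| = 2475997164 to 2347506009: violated.
The claimed |C| lies above the Hamming bound, so no 5-ary code of length 16 with d ≥ 3 can have 2475997164 codewords.


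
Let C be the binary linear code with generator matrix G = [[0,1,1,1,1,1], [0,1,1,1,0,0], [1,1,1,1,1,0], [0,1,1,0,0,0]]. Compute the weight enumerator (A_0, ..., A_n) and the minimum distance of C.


Weight distribution: A_0 = 1, A_1 = 1, A_2 = 4, A_3 = 4, A_4 = 3, A_5 = 3. Minimum distance d = 1.

Enumerate all 2^4 = 16 messages m ∈ F_2^4.
For each, compute codeword c = mG in F_2^6, then tally its weight.
  m = 0000 → c = 000000, weight = 0.
  m = 1000 → c = 011111, weight = 5.
  m = 0100 → c = 011100, weight = 3.
  m = 1100 → c = 000011, weight = 2.
  m = 0010 → c = 111110, weight = 5.
  m = 1010 → c = 100001, weight = 2.
  m = 0110 → c = 100010, weight = 2.
  m = 1110 → c = 111101, weight = 5.
  m = 0001 → c = 011000, weight = 2.
  m = 1001 → c = 000111, weight = 3.
  m = 0101 → c = 000100, weight = 1.
  m = 1101 → c = 011011, weight = 4.
  m = 0011 → c = 100110, weight = 3.
  m = 1011 → c = 111001, weight = 4.
  m = 0111 → c = 111010, weight = 4.
  m = 1111 → c = 100101, weight = 3.
Tally weights:
  weight 0: 1 codewords.
  weight 1: 1 codewords.
  weight 2: 4 codewords.
  weight 3: 4 codewords.
  weight 4: 3 codewords.
  weight 5: 3 codewords.
Minimum distance d = smallest w > 0 with A_w > 0 = 1.
Sanity: Σ A_w = 16 = 2^4 = 16 ✓.


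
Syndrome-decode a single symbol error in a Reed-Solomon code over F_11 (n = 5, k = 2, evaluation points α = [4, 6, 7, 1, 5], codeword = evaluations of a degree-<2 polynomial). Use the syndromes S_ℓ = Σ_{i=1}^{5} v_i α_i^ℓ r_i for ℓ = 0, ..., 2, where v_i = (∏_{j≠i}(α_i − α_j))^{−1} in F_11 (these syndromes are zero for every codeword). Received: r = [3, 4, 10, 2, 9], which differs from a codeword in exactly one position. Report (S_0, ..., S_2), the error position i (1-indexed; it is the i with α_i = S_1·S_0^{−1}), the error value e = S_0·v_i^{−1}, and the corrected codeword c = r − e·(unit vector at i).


S = (9, 9, 9), error at position 4, error magnitude e = 6, c = [3, 4, 10, 7, 9].

Step 1: column multipliers v_i = (∏_{j≠i}(α_i − α_j))^{−1} mod 11.
  i = 1 (α = 4): (4−6)(4−7)(4−1)(4−5) = (−2)·(−3)·3·(−1) = −18 ≡ 4, so v_1 = 4^{−1} = 3 (mod 11).
  i = 2 (α = 6): (6−4)(6−7)(6−1)(6−5) = 2·(−1)·5·1 = −10 ≡ 1, so v_2 = 1^{−1} = 1 (mod 11).
  i = 3 (α = 7): (7−4)(7−6)(7−1)(7−5) = 3·1·6·2 = 36 ≡ 3, so v_3 = 3^{−1} = 4 (mod 11).
  i = 4 (α = 1): (1−4)(1−6)(1−7)(1−5) = (−3)·(−5)·(−6)·(−4) = 360 ≡ 8, so v_4 = 8^{−1} = 7 (mod 11).
  i = 5 (α = 5): (5−4)(5−6)(5−7)(5−1) = 1·(−1)·(−2)·4 = 8 ≡ 8, so v_5 = 8^{−1} = 7 (mod 11).
  v = [3, 1, 4, 7, 7].
Step 2: syndromes of r = [3, 4, 10, 2, 9] (all sums mod 11).
  S_0 = Σ v_i r_i = 3·3 + 1·4 + 4·10 + 7·2 + 7·9 = 130 ≡ 9.
  S_1 = Σ v_i α_i r_i = 3·4·3 + 1·6·4 + 4·7·10 + 7·1·2 + 7·5·9 = 669 ≡ 9.
  α_i^2 mod 11 = [5, 3, 5, 1, 3].
  S_2 = Σ v_i α_i^2 r_i = 3·5·3 + 1·3·4 + 4·5·10 + 7·1·2 + 7·3·9 = 460 ≡ 9.
  S = (9, 9, 9) ≠ 0, so r is not a codeword (an error is present).
Step 3: locate the error. For a single error e at position i, S_ℓ = v_i·e·α_i^ℓ, so α_err = S_1/S_0.
  S_0^{−1} = 9^{−1} = 5 (mod 11), so α_err = 9·5 = 45 ≡ 1 = α_4. Error position i = 4.
  Consistency check: S_2/S_1 = 9·5 = 45 ≡ 1 = α_err ✓ (single-error assumption holds).
Step 4: error magnitude e = S_0/v_4 = S_0·∏_{j≠4}(α_4 − α_j) = 9·8 = 72 ≡ 6 (mod 11).
Step 5: correct position 4: c_4 = r_4 − e = 2 − 6 ≡ 7 (mod 11). Hence c = [3, 4, 10, 7, 9].
  Check: interpolating c through the α_i gives m(x) = 1 + 6·x (degree < 2) with m(α_i) = c_i for every i, so c is indeed a codeword.


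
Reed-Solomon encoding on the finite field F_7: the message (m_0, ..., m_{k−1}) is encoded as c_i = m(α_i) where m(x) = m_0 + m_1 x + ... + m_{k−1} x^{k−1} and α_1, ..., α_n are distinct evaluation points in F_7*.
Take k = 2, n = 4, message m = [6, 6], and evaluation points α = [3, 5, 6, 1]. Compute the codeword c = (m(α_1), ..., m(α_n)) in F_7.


c = [3, 1, 0, 5]

Message polynomial: m(x) = 6 + 6·x (mod 7).
For each evaluation point α_i, compute m(α_i) mod 7:
  α_1 = 3: Horner steps 6 → 3, so m(3) = 3.
  α_2 = 5: Horner steps 6 → 1, so m(5) = 1.
  α_3 = 6: Horner steps 6 → 0, so m(6) = 0.
  α_4 = 1: Horner steps 6 → 5, so m(1) = 5.
Codeword c = [3, 1, 0, 5] ∈ F_7^4.


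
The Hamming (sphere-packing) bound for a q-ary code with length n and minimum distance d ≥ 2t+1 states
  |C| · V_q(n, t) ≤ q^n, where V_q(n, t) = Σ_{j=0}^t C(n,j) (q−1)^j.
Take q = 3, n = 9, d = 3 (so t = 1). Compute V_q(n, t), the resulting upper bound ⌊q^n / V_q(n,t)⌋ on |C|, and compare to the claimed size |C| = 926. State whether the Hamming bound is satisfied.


V_q(n, t) = 19, q^n = 19683, Hamming bound = 1035, |C| = 926 ≤ bound (satisfied).

Step 1: Compute V_q(n, t) = Σ_{j=0}^1 C(n, j) (q−1)^j.
  j = 0: C(9,0)·(2)^0 = 1·1 = 1.
  j = 1: C(9,1)·(2)^1 = 9·2 = 18.
  V_q(n, t) = 1 + 18 = 19.
Step 2: q^n = 3^9 = 19683.
Step 3: Hamming bound ⌊q^n / V_q(n,t)⌋ = ⌊19683/19⌋ = 1035.
Step 4: Compare |C| = 926 to 1035: satisfied.
The claimed |C| lies below the Hamming bound.


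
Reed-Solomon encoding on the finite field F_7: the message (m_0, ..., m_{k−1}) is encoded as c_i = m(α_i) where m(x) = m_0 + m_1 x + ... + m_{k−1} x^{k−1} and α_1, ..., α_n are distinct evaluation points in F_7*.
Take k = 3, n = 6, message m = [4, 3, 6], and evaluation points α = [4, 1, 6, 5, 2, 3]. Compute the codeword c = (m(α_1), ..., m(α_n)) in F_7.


c = [0, 6, 0, 1, 6, 4]

Message polynomial: m(x) = 4 + 3·x + 6·x^2 (mod 7).
For each evaluation point α_i, compute m(α_i) mod 7:
  α_1 = 4: Horner steps 6 → 6 → 0, so m(4) = 0.
  α_2 = 1: Horner steps 6 → 2 → 6, so m(1) = 6.
  α_3 = 6: Horner steps 6 → 4 → 0, so m(6) = 0.
  α_4 = 5: Horner steps 6 → 5 → 1, so m(5) = 1.
  α_5 = 2: Horner steps 6 → 1 → 6, so m(2) = 6.
  α_6 = 3: Horner steps 6 → 0 → 4, so m(3) = 4.
Codeword c = [0, 6, 0, 1, 6, 4] ∈ F_7^6.


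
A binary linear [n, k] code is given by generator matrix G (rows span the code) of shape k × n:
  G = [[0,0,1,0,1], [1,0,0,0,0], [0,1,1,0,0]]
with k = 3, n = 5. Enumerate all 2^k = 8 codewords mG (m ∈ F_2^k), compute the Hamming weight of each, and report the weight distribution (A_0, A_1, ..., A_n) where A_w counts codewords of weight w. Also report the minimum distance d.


Weight distribution: A_0 = 1, A_1 = 1, A_2 = 3, A_3 = 3. Minimum distance d = 1.

Enumerate all 2^3 = 8 messages m ∈ F_2^3.
For each, compute codeword c = mG in F_2^5, then tally its weight.
  m = 000 → c = 00000, weight = 0.
  m = 100 → c = 00101, weight = 2.
  m = 010 → c = 10000, weight = 1.
  m = 110 → c = 10101, weight = 3.
  m = 001 → c = 01100, weight = 2.
  m = 101 → c = 01001, weight = 2.
  m = 011 → c = 11100, weight = 3.
  m = 111 → c = 11001, weight = 3.
Tally weights:
  weight 0: 1 codewords.
  weight 1: 1 codewords.
  weight 2: 3 codewords.
  weight 3: 3 codewords.
Minimum distance d = smallest w > 0 with A_w > 0 = 1.
Sanity: Σ A_w = 8 = 2^3 = 8 ✓.


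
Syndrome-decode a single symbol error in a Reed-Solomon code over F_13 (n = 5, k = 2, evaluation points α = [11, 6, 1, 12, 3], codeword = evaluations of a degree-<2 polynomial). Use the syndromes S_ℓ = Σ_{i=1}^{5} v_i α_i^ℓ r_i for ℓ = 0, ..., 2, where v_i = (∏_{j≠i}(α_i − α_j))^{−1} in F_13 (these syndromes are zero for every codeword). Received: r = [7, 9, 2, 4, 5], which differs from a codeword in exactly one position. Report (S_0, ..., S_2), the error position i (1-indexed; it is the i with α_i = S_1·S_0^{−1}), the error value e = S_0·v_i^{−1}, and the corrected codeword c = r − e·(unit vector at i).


S = (7, 7, 7), error at position 3, error magnitude e = 4, c = [7, 9, 11, 4, 5].

Step 1: column multipliers v_i = (∏_{j≠i}(α_i − α_j))^{−1} mod 13.
  i = 1 (α = 11): (11−6)(11−1)(11−12)(11−3) = 5·10·(−1)·8 = −400 ≡ 3, so v_1 = 3^{−1} = 9 (mod 13).
  i = 2 (α = 6): (6−11)(6−1)(6−12)(6−3) = (−5)·5·(−6)·3 = 450 ≡ 8, so v_2 = 8^{−1} = 5 (mod 13).
  i = 3 (α = 1): (1−11)(1−6)(1−12)(1−3) = (−10)·(−5)·(−11)·(−2) = 1100 ≡ 8, so v_3 = 8^{−1} = 5 (mod 13).
  i = 4 (α = 12): (12−11)(12−6)(12−1)(12−3) = 1·6·11·9 = 594 ≡ 9, so v_4 = 9^{−1} = 3 (mod 13).
  i = 5 (α = 3): (3−11)(3−6)(3−1)(3−12) = (−8)·(−3)·2·(−9) = −432 ≡ 10, so v_5 = 10^{−1} = 4 (mod 13).
  v = [9, 5, 5, 3, 4].
Step 2: syndromes of r = [7, 9, 2, 4, 5] (all sums mod 13).
  S_0 = Σ v_i r_i = 9·7 + 5·9 + 5·2 + 3·4 + 4·5 = 150 ≡ 7.
  S_1 = Σ v_i α_i r_i = 9·11·7 + 5·6·9 + 5·1·2 + 3·12·4 + 4·3·5 = 1177 ≡ 7.
  α_i^2 mod 13 = [4, 10, 1, 1, 9].
  S_2 = Σ v_i α_i^2 r_i = 9·4·7 + 5·10·9 + 5·1·2 + 3·1·4 + 4·9·5 = 904 ≡ 7.
  S = (7, 7, 7) ≠ 0, so r is not a codeword (an error is present).
Step 3: locate the error. For a single error e at position i, S_ℓ = v_i·e·α_i^ℓ, so α_err = S_1/S_0.
  S_0^{−1} = 7^{−1} = 2 (mod 13), so α_err = 7·2 = 14 ≡ 1 = α_3. Error position i = 3.
  Consistency check: S_2/S_1 = 7·2 = 14 ≡ 1 = α_err ✓ (single-error assumption holds).
Step 4: error magnitude e = S_0/v_3 = S_0·∏_{j≠3}(α_3 − α_j) = 7·8 = 56 ≡ 4 (mod 13).
Step 5: correct position 3: c_3 = r_3 − e = 2 − 4 ≡ 11 (mod 13). Hence c = [7, 9, 11, 4, 5].
  Check: interpolating c through the α_i gives m(x) = 1 + 10·x (degree < 2) with m(α_i) = c_i for every i, so c is indeed a codeword.
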